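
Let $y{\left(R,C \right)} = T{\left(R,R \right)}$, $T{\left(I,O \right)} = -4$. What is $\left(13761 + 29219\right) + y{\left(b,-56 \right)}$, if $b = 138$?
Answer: $42976$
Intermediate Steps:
$y{\left(R,C \right)} = -4$
$\left(13761 + 29219\right) + y{\left(b,-56 \right)} = \left(13761 + 29219\right) - 4 = 42980 - 4 = 42976$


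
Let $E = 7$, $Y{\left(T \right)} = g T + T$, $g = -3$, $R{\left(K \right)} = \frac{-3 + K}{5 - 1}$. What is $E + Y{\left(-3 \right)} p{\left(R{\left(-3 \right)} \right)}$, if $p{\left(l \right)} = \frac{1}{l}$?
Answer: $3$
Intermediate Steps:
$R{\left(K \right)} = - \frac{3}{4} + \frac{K}{4}$ ($R{\left(K \right)} = \frac{-3 + K}{4} = \left(-3 + K\right) \frac{1}{4} = - \frac{3}{4} + \frac{K}{4}$)
$Y{\left(T \right)} = - 2 T$ ($Y{\left(T \right)} = - 3 T + T = - 2 T$)
$E + Y{\left(-3 \right)} p{\left(R{\left(-3 \right)} \right)} = 7 + \frac{\left(-2\right) \left(-3\right)}{- \frac{3}{4} + \frac{1}{4} \left(-3\right)} = 7 + \frac{6}{- \frac{3}{4} - \frac{3}{4}} = 7 + \frac{6}{- \frac{3}{2}} = 7 + 6 \left(- \frac{2}{3}\right) = 7 - 4 = 3$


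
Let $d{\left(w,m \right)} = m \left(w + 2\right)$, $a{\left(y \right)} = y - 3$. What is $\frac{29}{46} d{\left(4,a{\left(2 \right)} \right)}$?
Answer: $- \frac{87}{23} \approx -3.7826$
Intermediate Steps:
$a{\left(y \right)} = -3 + y$
$d{\left(w,m \right)} = m \left(2 + w\right)$
$\frac{29}{46} d{\left(4,a{\left(2 \right)} \right)} = \frac{29}{46} \left(-3 + 2\right) \left(2 + 4\right) = 29 \cdot \frac{1}{46} \left(\left(-1\right) 6\right) = \frac{29}{46} \left(-6\right) = - \frac{87}{23}$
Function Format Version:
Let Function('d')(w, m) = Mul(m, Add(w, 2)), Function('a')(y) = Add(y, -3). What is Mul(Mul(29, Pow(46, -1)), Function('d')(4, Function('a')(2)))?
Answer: Rational(-87, 23) ≈ -3.7826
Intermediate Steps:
Function('a')(y) = Add(-3, y)
Function('d')(w, m) = Mul(m, Add(2, w))
Mul(Mul(29, Pow(46, -1)), Function('d')(4, Function('a')(2))) = Mul(Mul(29, Pow(46, -1)), Mul(Add(-3, 2), Add(2, 4))) = Mul(Mul(29, Rational(1, 46)), Mul(-1, 6)) = Mul(Rational(29, 46), -6) = Rational(-87, 23)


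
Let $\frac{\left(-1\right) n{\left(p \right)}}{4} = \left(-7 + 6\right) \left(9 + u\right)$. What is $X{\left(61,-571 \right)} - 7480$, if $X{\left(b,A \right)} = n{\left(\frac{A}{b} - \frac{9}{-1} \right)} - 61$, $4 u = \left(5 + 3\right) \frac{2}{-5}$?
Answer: $- \frac{37541}{5} \approx -7508.2$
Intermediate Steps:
$u = - \frac{4}{5}$ ($u = \frac{\left(5 + 3\right) \frac{2}{-5}}{4} = \frac{8 \cdot 2 \left(- \frac{1}{5}\right)}{4} = \frac{8 \left(- \frac{2}{5}\right)}{4} = \frac{1}{4} \left(- \frac{16}{5}\right) = - \frac{4}{5} \approx -0.8$)
$n{\left(p \right)} = \frac{164}{5}$ ($n{\left(p \right)} = - 4 \left(-7 + 6\right) \left(9 - \frac{4}{5}\right) = - 4 \left(\left(-1\right) \frac{41}{5}\right) = \left(-4\right) \left(- \frac{41}{5}\right) = \frac{164}{5}$)
$X{\left(b,A \right)} = - \frac{141}{5}$ ($X{\left(b,A \right)} = \frac{164}{5} - 61 = - \frac{141}{5}$)
$X{\left(61,-571 \right)} - 7480 = - \frac{141}{5} - 7480 = - \frac{37541}{5}$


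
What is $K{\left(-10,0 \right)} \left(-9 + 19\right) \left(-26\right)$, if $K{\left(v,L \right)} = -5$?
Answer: $1300$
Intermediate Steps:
$K{\left(-10,0 \right)} \left(-9 + 19\right) \left(-26\right) = - 5 \left(-9 + 19\right) \left(-26\right) = \left(-5\right) 10 \left(-26\right) = \left(-50\right) \left(-26\right) = 1300$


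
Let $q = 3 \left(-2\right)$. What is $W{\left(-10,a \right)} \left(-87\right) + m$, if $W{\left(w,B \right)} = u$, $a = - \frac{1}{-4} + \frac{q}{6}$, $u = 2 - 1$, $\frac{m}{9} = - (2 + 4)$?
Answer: $-141$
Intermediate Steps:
$q = -6$
$m = -54$ ($m = 9 \left(- (2 + 4)\right) = 9 \left(\left(-1\right) 6\right) = 9 \left(-6\right) = -54$)
$u = 1$ ($u = 2 - 1 = 1$)
$a = - \frac{3}{4}$ ($a = - \frac{1}{-4} - \frac{6}{6} = \left(-1\right) \left(- \frac{1}{4}\right) - 1 = \frac{1}{4} - 1 = - \frac{3}{4} \approx -0.75$)
$W{\left(w,B \right)} = 1$
$W{\left(-10,a \right)} \left(-87\right) + m = 1 \left(-87\right) - 54 = -87 - 54 = -141$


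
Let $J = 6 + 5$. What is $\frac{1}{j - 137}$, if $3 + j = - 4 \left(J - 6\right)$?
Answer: $- \frac{1}{160} \approx -0.00625$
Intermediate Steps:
$J = 11$
$j = -23$ ($j = -3 - 4 \left(11 - 6\right) = -3 - 20 = -23$)
$\frac{1}{j - 137} = \frac{1}{-23 - 137} = \frac{1}{-160} = - \frac{1}{160}$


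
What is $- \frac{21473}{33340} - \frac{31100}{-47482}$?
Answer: $\frac{8646507}{791524940} \approx 0.010924$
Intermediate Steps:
$- \frac{21473}{33340} - \frac{31100}{-47482} = \left(-21473\right) \frac{1}{33340} - - \frac{15550}{23741} = - \frac{21473}{33340} + \frac{15550}{23741} = \frac{8646507}{791524940}$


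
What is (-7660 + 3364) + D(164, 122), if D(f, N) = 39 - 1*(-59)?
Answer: -4198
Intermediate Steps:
D(f, N) = 98 (D(f, N) = 39 + 59 = 98)
(-7660 + 3364) + D(164, 122) = (-7660 + 3364) + 98 = -4296 + 98 = -4198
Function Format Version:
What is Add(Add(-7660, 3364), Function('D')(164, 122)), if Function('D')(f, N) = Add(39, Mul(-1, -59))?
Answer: -4198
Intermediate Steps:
Function('D')(f, N) = 98 (Function('D')(f, N) = Add(39, 59) = 98)
Add(Add(-7660, 3364), Function('D')(164, 122)) = Add(Add(-7660, 3364), 98) = Add(-4296, 98) = -4198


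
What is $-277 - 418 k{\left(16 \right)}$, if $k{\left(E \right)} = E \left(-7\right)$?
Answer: $46539$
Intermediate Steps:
$k{\left(E \right)} = - 7 E$
$-277 - 418 k{\left(16 \right)} = -277 - 418 \left(\left(-7\right) 16\right) = -277 - -46816 = -277 + 46816 = 46539$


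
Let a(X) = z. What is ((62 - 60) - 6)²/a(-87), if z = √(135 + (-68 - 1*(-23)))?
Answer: 8*√10/15 ≈ 1.6865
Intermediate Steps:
z = 3*√10 (z = √(135 + (-68 + 23)) = √(135 - 45) = √90 = 3*√10 ≈ 9.4868)
a(X) = 3*√10
((62 - 60) - 6)²/a(-87) = ((62 - 60) - 6)²/((3*√10)) = (2 - 6)²*(√10/30) = (-4)²*(√10/30) = 16*(√10/30) = 8*√10/15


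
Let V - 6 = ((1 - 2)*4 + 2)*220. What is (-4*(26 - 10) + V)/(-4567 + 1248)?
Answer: 498/3319 ≈ 0.15005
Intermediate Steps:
V = -434 (V = 6 + ((1 - 2)*4 + 2)*220 = 6 + (-1*4 + 2)*220 = 6 + (-4 + 2)*220 = 6 - 2*220 = 6 - 440 = -434)
(-4*(26 - 10) + V)/(-4567 + 1248) = (-4*(26 - 10) - 434)/(-4567 + 1248) = (-4*16 - 434)/(-3319) = (-64 - 434)*(-1/3319) = -498*(-1/3319) = 498/3319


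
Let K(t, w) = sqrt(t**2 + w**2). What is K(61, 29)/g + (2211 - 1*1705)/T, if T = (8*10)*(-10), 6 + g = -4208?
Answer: -253/400 - sqrt(4562)/4214 ≈ -0.64853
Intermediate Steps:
g = -4214 (g = -6 - 4208 = -4214)
T = -800 (T = 80*(-10) = -800)
K(61, 29)/g + (2211 - 1*1705)/T = sqrt(61**2 + 29**2)/(-4214) + (2211 - 1*1705)/(-800) = sqrt(3721 + 841)*(-1/4214) + (2211 - 1705)*(-1/800) = sqrt(4562)*(-1/4214) + 506*(-1/800) = -sqrt(4562)/4214 - 253/400 = -253/400 - sqrt(4562)/4214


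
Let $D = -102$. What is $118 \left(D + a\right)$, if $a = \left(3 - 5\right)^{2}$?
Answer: $-11564$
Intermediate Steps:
$a = 4$ ($a = \left(-2\right)^{2} = 4$)
$118 \left(D + a\right) = 118 \left(-102 + 4\right) = 118 \left(-98\right) = -11564$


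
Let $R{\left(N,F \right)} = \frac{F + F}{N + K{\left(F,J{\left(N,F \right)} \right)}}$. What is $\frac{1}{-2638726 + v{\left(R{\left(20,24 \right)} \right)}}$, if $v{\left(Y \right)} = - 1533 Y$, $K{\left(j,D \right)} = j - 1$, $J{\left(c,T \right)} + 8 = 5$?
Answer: $- \frac{43}{113538802} \approx -3.7872 \cdot 10^{-7}$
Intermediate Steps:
$J{\left(c,T \right)} = -3$ ($J{\left(c,T \right)} = -8 + 5 = -3$)
$K{\left(j,D \right)} = -1 + j$
$R{\left(N,F \right)} = \frac{2 F}{-1 + F + N}$ ($R{\left(N,F \right)} = \frac{F + F}{N + \left(-1 + F\right)} = \frac{2 F}{-1 + F + N}$)
$\frac{1}{-2638726 + v{\left(R{\left(20,24 \right)} \right)}} = \frac{1}{-2638726 - 1533 \cdot 2 \cdot 24 \frac{1}{-1 + 24 + 20}} = \frac{1}{-2638726 - 1533 \cdot 2 \cdot 24 \cdot \frac{1}{43}} = \frac{1}{-2638726 - \frac{73584}{43}} = \frac{1}{- \frac{113538802}{43}} = - \frac{43}{113538802}$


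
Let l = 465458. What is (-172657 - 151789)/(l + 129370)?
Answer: -5233/9594 ≈ -0.54545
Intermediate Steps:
(-172657 - 151789)/(l + 129370) = (-172657 - 151789)/(465458 + 129370) = -324446/594828 = -324446*1/594828 = -5233/9594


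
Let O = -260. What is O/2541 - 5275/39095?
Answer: -673385/2838297 ≈ -0.23725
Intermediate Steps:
O/2541 - 5275/39095 = -260/2541 - 5275/39095 = -260*1/2541 - 5275*1/39095 = -260/2541 - 1055/7819 = -673385/2838297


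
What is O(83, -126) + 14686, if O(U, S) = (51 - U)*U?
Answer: 12030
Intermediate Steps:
O(U, S) = U*(51 - U)
O(83, -126) + 14686 = 83*(51 - 1*83) + 14686 = 83*(51 - 83) + 14686 = 83*(-32) + 14686 = -2656 + 14686 = 12030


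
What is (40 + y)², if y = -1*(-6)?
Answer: 2116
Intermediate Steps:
y = 6
(40 + y)² = (40 + 6)² = 46² = 2116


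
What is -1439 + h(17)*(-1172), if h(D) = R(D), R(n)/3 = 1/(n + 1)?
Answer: -4903/3 ≈ -1634.3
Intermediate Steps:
R(n) = 3/(1 + n) (R(n) = 3/(n + 1) = 3/(1 + n))
h(D) = 3/(1 + D)
-1439 + h(17)*(-1172) = -1439 + (3/(1 + 17))*(-1172) = -1439 + (3/18)*(-1172) = -1439 + (3*(1/18))*(-1172) = -1439 + (1/6)*(-1172) = -1439 - 586/3 = -4903/3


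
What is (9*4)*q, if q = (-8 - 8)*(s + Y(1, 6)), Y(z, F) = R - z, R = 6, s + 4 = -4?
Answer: 1728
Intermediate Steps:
s = -8 (s = -4 - 4 = -8)
Y(z, F) = 6 - z
q = 48 (q = (-8 - 8)*(-8 + (6 - 1*1)) = -16*(-8 + (6 - 1)) = -16*(-8 + 5) = -16*(-3) = 48)
(9*4)*q = (9*4)*48 = 36*48 = 1728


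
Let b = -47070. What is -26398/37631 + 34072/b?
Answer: -1262358646/885645585 ≈ -1.4254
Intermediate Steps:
-26398/37631 + 34072/b = -26398/37631 + 34072/(-47070) = -26398*1/37631 + 34072*(-1/47070) = -26398/37631 - 17036/23535 = -1262358646/885645585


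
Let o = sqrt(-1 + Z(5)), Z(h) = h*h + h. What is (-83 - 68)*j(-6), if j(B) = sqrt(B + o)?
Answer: -151*I*sqrt(6 - sqrt(29)) ≈ -118.4*I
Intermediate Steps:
Z(h) = h + h**2 (Z(h) = h**2 + h = h + h**2)
o = sqrt(29) (o = sqrt(-1 + 5*(1 + 5)) = sqrt(-1 + 5*6) = sqrt(-1 + 30) = sqrt(29) ≈ 5.3852)
j(B) = sqrt(B + sqrt(29))
(-83 - 68)*j(-6) = (-83 - 68)*sqrt(-6 + sqrt(29)) = -151*sqrt(-6 + sqrt(29))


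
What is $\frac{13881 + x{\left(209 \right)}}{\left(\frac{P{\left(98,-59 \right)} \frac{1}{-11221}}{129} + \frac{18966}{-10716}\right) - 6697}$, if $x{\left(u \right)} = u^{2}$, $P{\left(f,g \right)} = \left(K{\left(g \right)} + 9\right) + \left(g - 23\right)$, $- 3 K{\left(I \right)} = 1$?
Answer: $- \frac{446436666964764}{51954005662661} \approx -8.5929$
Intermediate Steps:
$K{\left(I \right)} = - \frac{1}{3}$ ($K{\left(I \right)} = \left(- \frac{1}{3}\right) 1 = - \frac{1}{3}$)
$P{\left(f,g \right)} = - \frac{43}{3} + g$ ($P{\left(f,g \right)} = \left(- \frac{1}{3} + 9\right) + \left(g - 23\right) = \frac{26}{3} + \left(g - 23\right) = \frac{26}{3} + \left(-23 + g\right) = - \frac{43}{3} + g$)
$\frac{13881 + x{\left(209 \right)}}{\left(\frac{P{\left(98,-59 \right)} \frac{1}{-11221}}{129} + \frac{18966}{-10716}\right) - 6697} = \frac{13881 + 209^{2}}{\left(\frac{\left(- \frac{43}{3} - 59\right) \frac{1}{-11221}}{129} + \frac{18966}{-10716}\right) - 6697} = \frac{13881 + 43681}{\left(\left(- \frac{220}{3}\right) \left(- \frac{1}{11221}\right) \frac{1}{129} + 18966 \left(- \frac{1}{10716}\right)\right) - 6697} = \frac{57562}{\left(\frac{220}{33663} \cdot \frac{1}{129} - \frac{3161}{1786}\right) - 6697} = \frac{57562}{\left(\frac{220}{4342527} - \frac{3161}{1786}\right) - 6697} = \frac{57562}{- \frac{13726334927}{7755753222} - 6697} = \frac{57562}{- \frac{51954005662661}{7755753222}} = 57562 \left(- \frac{7755753222}{51954005662661}\right) = - \frac{446436666964764}{51954005662661}$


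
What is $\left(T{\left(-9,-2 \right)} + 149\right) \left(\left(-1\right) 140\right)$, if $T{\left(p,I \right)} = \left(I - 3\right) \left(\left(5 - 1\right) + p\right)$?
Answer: $-24360$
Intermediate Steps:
$T{\left(p,I \right)} = \left(-3 + I\right) \left(4 + p\right)$
$\left(T{\left(-9,-2 \right)} + 149\right) \left(\left(-1\right) 140\right) = \left(\left(-12 - -27 + 4 \left(-2\right) - -18\right) + 149\right) \left(\left(-1\right) 140\right) = \left(\left(-12 + 27 - 8 + 18\right) + 149\right) \left(-140\right) = \left(25 + 149\right) \left(-140\right) = 174 \left(-140\right) = -24360$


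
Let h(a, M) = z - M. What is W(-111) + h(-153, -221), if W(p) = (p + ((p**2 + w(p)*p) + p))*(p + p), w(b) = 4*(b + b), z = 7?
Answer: -24567846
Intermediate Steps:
w(b) = 8*b (w(b) = 4*(2*b) = 8*b)
h(a, M) = 7 - M
W(p) = 2*p*(2*p + 9*p**2) (W(p) = (p + ((p**2 + (8*p)*p) + p))*(p + p) = (p + ((p**2 + 8*p**2) + p))*(2*p) = (p + (9*p**2 + p))*(2*p) = (p + (p + 9*p**2))*(2*p) = (2*p + 9*p**2)*(2*p) = 2*p*(2*p + 9*p**2))
W(-111) + h(-153, -221) = (-111)**2*(4 + 18*(-111)) + (7 - 1*(-221)) = 12321*(4 - 1998) + (7 + 221) = 12321*(-1994) + 228 = -24568074 + 228 = -24567846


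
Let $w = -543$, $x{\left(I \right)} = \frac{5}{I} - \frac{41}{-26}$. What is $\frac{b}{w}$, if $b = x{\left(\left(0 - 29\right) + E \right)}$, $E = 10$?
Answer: $- \frac{649}{268242} \approx -0.0024195$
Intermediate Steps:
$x{\left(I \right)} = \frac{41}{26} + \frac{5}{I}$ ($x{\left(I \right)} = \frac{5}{I} - - \frac{41}{26} = \frac{5}{I} + \frac{41}{26} = \frac{41}{26} + \frac{5}{I}$)
$b = \frac{649}{494}$ ($b = \frac{41}{26} + \frac{5}{\left(0 - 29\right) + 10} = \frac{41}{26} + \frac{5}{-29 + 10} = \frac{41}{26} + \frac{5}{-19} = \frac{41}{26} + 5 \left(- \frac{1}{19}\right) = \frac{41}{26} - \frac{5}{19} = \frac{649}{494} \approx 1.3138$)
$\frac{b}{w} = \frac{649}{494 \left(-543\right)} = \frac{649}{494} \left(- \frac{1}{543}\right) = - \frac{649}{268242}$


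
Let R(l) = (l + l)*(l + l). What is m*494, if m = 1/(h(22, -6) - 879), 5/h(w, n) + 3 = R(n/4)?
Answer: -2964/5269 ≈ -0.56254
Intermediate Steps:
R(l) = 4*l² (R(l) = (2*l)*(2*l) = 4*l²)
h(w, n) = 5/(-3 + n²/4) (h(w, n) = 5/(-3 + 4*(n/4)²) = 5/(-3 + 4*(n²/16)) = 5/(-3 + n²/4))
m = -6/5269 (m = 1/(20/(-12 + (-6)²) - 879) = 1/(20/(-12 + 36) - 879) = 1/(20/24 - 879) = 1/(20*(1/24) - 879) = 1/(⅚ - 879) = 1/(-5269/6) = -6/5269 ≈ -0.0011387)
m*494 = -6/5269*494 = -2964/5269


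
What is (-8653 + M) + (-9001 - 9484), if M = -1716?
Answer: -28854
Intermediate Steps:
(-8653 + M) + (-9001 - 9484) = (-8653 - 1716) + (-9001 - 9484) = -10369 - 18485 = -28854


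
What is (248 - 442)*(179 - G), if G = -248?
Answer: -82838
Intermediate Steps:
(248 - 442)*(179 - G) = (248 - 442)*(179 - 1*(-248)) = -194*(179 + 248) = -194*427 = -82838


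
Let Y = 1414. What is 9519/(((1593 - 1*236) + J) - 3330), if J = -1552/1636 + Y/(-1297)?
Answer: -5049572487/1047704791 ≈ -4.8196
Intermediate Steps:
J = -1081562/530473 (J = -1552/1636 + 1414/(-1297) = -1552*1/1636 + 1414*(-1/1297) = -388/409 - 1414/1297 = -1081562/530473 ≈ -2.0389)
9519/(((1593 - 1*236) + J) - 3330) = 9519/(((1593 - 1*236) - 1081562/530473) - 3330) = 9519/(((1593 - 236) - 1081562/530473) - 3330) = 9519/((1357 - 1081562/530473) - 3330) = 9519/(718770299/530473 - 3330) = 9519/(-1047704791/530473) = 9519*(-530473/1047704791) = -5049572487/1047704791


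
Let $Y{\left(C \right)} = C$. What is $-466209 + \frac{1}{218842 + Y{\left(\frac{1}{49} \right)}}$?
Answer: $- \frac{4999279855082}{10723259} \approx -4.6621 \cdot 10^{5}$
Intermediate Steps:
$-466209 + \frac{1}{218842 + Y{\left(\frac{1}{49} \right)}} = -466209 + \frac{1}{218842 + \frac{1}{49}} = -466209 + \frac{1}{\frac{10723259}{49}} = -466209 + \frac{49}{10723259} = - \frac{4999279855082}{10723259}$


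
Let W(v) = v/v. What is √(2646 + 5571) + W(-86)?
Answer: 1 + 3*√913 ≈ 91.648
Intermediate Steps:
W(v) = 1
√(2646 + 5571) + W(-86) = √(2646 + 5571) + 1 = √8217 + 1 = 3*√913 + 1 = 1 + 3*√913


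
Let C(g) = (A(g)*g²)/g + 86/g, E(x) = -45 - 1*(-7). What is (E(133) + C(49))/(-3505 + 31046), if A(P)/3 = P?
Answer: 351171/1349509 ≈ 0.26022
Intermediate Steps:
E(x) = -38 (E(x) = -45 + 7 = -38)
A(P) = 3*P
C(g) = 3*g² + 86/g (C(g) = ((3*g)*g²)/g + 86/g = (3*g³)/g + 86/g = 3*g² + 86/g)
(E(133) + C(49))/(-3505 + 31046) = (-38 + (86 + 3*49³)/49)/(-3505 + 31046) = (-38 + (86 + 3*117649)/49)/27541 = (-38 + (86 + 352947)/49)*(1/27541) = (-38 + (1/49)*353033)*(1/27541) = (-38 + 353033/49)*(1/27541) = (351171/49)*(1/27541) = 351171/1349509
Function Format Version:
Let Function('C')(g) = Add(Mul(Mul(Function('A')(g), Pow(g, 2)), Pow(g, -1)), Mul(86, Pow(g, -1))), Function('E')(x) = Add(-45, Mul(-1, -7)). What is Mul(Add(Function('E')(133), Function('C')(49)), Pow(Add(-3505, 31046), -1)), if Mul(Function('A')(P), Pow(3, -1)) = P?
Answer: Rational(351171, 1349509) ≈ 0.26022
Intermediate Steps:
Function('E')(x) = -38 (Function('E')(x) = Add(-45, 7) = -38)
Function('A')(P) = Mul(3, P)
Function('C')(g) = Add(Mul(3, Pow(g, 2)), Mul(86, Pow(g, -1))) (Function('C')(g) = Add(Mul(Mul(Mul(3, g), Pow(g, 2)), Pow(g, -1)), Mul(86, Pow(g, -1))) = Add(Mul(Mul(3, Pow(g, 3)), Pow(g, -1)), Mul(86, Pow(g, -1))) = Add(Mul(3, Pow(g, 2)), Mul(86, Pow(g, -1))))
Mul(Add(Function('E')(133), Function('C')(49)), Pow(Add(-3505, 31046), -1)) = Mul(Add(-38, Mul(Pow(49, -1), Add(86, Mul(3, Pow(49, 3))))), Pow(Add(-3505, 31046), -1)) = Mul(Add(-38, Mul(Rational(1, 49), Add(86, Mul(3, 117649)))), Pow(27541, -1)) = Mul(Add(-38, Mul(Rational(1, 49), Add(86, 352947))), Rational(1, 27541)) = Mul(Add(-38, Mul(Rational(1, 49), 353033)), Rational(1, 27541)) = Mul(Add(-38, Rational(353033, 49)), Rational(1, 27541)) = Mul(Rational(351171, 49), Rational(1, 27541)) = Rational(351171, 1349509)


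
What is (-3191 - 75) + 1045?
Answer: -2221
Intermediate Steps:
(-3191 - 75) + 1045 = -3266 + 1045 = -2221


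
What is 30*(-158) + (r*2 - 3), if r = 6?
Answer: -4731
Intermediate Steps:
30*(-158) + (r*2 - 3) = 30*(-158) + (6*2 - 3) = -4740 + (12 - 3) = -4740 + 9 = -4731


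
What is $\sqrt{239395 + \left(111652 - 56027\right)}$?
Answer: $6 \sqrt{8195} \approx 543.16$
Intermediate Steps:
$\sqrt{239395 + \left(111652 - 56027\right)} = \sqrt{239395 + 55625} = \sqrt{295020} = 6 \sqrt{8195}$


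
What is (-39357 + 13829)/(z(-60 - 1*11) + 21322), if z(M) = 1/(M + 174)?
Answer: -2629384/2196167 ≈ -1.1973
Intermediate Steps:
z(M) = 1/(174 + M)
(-39357 + 13829)/(z(-60 - 1*11) + 21322) = (-39357 + 13829)/(1/(174 + (-60 - 1*11)) + 21322) = -25528/(1/(174 + (-60 - 11)) + 21322) = -25528/(1/(174 - 71) + 21322) = -25528/(1/103 + 21322) = -25528/2196167/103 = -25528*103/2196167 = -2629384/2196167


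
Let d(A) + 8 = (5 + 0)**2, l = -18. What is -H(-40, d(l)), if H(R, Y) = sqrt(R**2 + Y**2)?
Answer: -sqrt(1889) ≈ -43.463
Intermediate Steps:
d(A) = 17 (d(A) = -8 + (5 + 0)**2 = -8 + 5**2 = -8 + 25 = 17)
-H(-40, d(l)) = -sqrt((-40)**2 + 17**2) = -sqrt(1600 + 289) = -sqrt(1889)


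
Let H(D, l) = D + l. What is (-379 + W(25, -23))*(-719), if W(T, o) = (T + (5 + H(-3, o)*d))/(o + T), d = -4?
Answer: 224328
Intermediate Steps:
W(T, o) = (17 + T - 4*o)/(T + o) (W(T, o) = (T + (5 + (-3 + o)*(-4)))/(o + T) = (T + (5 + (12 - 4*o)))/(T + o) = (T + (17 - 4*o))/(T + o) = (17 + T - 4*o)/(T + o))
(-379 + W(25, -23))*(-719) = (-379 + (17 + 25 - 4*(-23))/(25 - 23))*(-719) = (-379 + (17 + 25 + 92)/2)*(-719) = (-379 + (1/2)*134)*(-719) = (-379 + 67)*(-719) = -312*(-719) = 224328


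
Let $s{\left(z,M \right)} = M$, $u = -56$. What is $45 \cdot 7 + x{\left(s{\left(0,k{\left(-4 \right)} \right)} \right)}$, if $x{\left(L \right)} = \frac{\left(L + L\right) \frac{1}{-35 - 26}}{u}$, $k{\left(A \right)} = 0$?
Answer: $315$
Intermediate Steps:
$x{\left(L \right)} = \frac{L}{1708}$ ($x{\left(L \right)} = \frac{\left(L + L\right) \frac{1}{-35 - 26}}{-56} = \frac{2 L}{-61} \left(- \frac{1}{56}\right) = 2 L \left(- \frac{1}{61}\right) \left(- \frac{1}{56}\right) = - \frac{2 L}{61} \left(- \frac{1}{56}\right) = \frac{L}{1708}$)
$45 \cdot 7 + x{\left(s{\left(0,k{\left(-4 \right)} \right)} \right)} = 45 \cdot 7 + \frac{1}{1708} \cdot 0 = 315 + 0 = 315$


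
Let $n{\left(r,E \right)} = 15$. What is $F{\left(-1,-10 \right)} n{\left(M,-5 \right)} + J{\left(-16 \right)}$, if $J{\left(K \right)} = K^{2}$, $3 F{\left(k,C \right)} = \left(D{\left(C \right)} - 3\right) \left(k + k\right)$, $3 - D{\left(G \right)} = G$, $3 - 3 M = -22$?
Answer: $156$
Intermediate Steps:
$M = \frac{25}{3}$ ($M = 1 - - \frac{22}{3} = 1 + \frac{22}{3} = \frac{25}{3} \approx 8.3333$)
$D{\left(G \right)} = 3 - G$
$F{\left(k,C \right)} = - \frac{2 C k}{3}$ ($F{\left(k,C \right)} = \frac{\left(\left(3 - C\right) - 3\right) \left(k + k\right)}{3} = \frac{- C 2 k}{3} = \frac{\left(-2\right) C k}{3} = - \frac{2 C k}{3}$)
$F{\left(-1,-10 \right)} n{\left(M,-5 \right)} + J{\left(-16 \right)} = \left(- \frac{2}{3}\right) \left(-10\right) \left(-1\right) 15 + \left(-16\right)^{2} = \left(- \frac{20}{3}\right) 15 + 256 = -100 + 256 = 156$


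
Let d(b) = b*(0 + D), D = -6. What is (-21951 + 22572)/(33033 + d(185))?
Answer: 69/3547 ≈ 0.019453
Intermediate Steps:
d(b) = -6*b (d(b) = b*(0 - 6) = b*(-6) = -6*b)
(-21951 + 22572)/(33033 + d(185)) = (-21951 + 22572)/(33033 - 6*185) = 621/(33033 - 1110) = 621/31923 = 621*(1/31923) = 69/3547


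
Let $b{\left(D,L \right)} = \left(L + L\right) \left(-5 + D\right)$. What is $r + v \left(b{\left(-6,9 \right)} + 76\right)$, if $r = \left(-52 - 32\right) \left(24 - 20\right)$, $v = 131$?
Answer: $-16318$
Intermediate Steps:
$r = -336$ ($r = - 84 \left(24 + \left(-35 + 15\right)\right) = - 84 \left(24 - 20\right) = \left(-84\right) 4 = -336$)
$b{\left(D,L \right)} = 2 L \left(-5 + D\right)$
$r + v \left(b{\left(-6,9 \right)} + 76\right) = -336 + 131 \left(2 \cdot 9 \left(-5 - 6\right) + 76\right) = -336 + 131 \left(2 \cdot 9 \left(-11\right) + 76\right) = -336 + 131 \left(-198 + 76\right) = -336 + 131 \left(-122\right) = -336 - 15982 = -16318$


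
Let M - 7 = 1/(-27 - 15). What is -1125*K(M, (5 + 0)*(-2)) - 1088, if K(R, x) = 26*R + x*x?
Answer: -2223491/7 ≈ -3.1764e+5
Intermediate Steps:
M = 293/42 (M = 7 + 1/(-27 - 15) = 7 + 1/(-42) = 7 - 1/42 = 293/42 ≈ 6.9762)
K(R, x) = x**2 + 26*R (K(R, x) = 26*R + x**2 = x**2 + 26*R)
-1125*K(M, (5 + 0)*(-2)) - 1088 = -1125*(((5 + 0)*(-2))**2 + 26*(293/42)) - 1088 = -1125*((5*(-2))**2 + 3809/21) - 1088 = -1125*((-10)**2 + 3809/21) - 1088 = -1125*(100 + 3809/21) - 1088 = -1125*5909/21 - 1088 = -2215875/7 - 1088 = -2223491/7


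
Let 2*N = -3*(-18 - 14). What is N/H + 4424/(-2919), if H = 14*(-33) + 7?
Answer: -307576/189735 ≈ -1.6211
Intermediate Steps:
H = -455 (H = -462 + 7 = -455)
N = 48 (N = (-3*(-18 - 14))/2 = (-3*(-32))/2 = (1/2)*96 = 48)
N/H + 4424/(-2919) = 48/(-455) + 4424/(-2919) = 48*(-1/455) + 4424*(-1/2919) = -48/455 - 632/417 = -307576/189735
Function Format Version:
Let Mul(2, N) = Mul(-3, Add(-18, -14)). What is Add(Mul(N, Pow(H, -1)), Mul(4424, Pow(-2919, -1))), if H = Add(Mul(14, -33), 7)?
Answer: Rational(-307576, 189735) ≈ -1.6211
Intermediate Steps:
H = -455 (H = Add(-462, 7) = -455)
N = 48 (N = Mul(Rational(1, 2), Mul(-3, Add(-18, -14))) = Mul(Rational(1, 2), Mul(-3, -32)) = Mul(Rational(1, 2), 96) = 48)
Add(Mul(N, Pow(H, -1)), Mul(4424, Pow(-2919, -1))) = Add(Mul(48, Pow(-455, -1)), Mul(4424, Pow(-2919, -1))) = Add(Mul(48, Rational(-1, 455)), Mul(4424, Rational(-1, 2919))) = Add(Rational(-48, 455), Rational(-632, 417)) = Rational(-307576, 189735)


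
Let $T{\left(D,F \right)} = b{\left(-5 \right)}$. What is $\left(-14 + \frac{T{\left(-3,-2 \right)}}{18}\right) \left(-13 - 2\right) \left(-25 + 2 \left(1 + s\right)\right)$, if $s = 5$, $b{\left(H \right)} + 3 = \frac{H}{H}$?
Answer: $- \frac{8255}{3} \approx -2751.7$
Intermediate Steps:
$b{\left(H \right)} = -2$ ($b{\left(H \right)} = -3 + \frac{H}{H} = -3 + 1 = -2$)
$T{\left(D,F \right)} = -2$
$\left(-14 + \frac{T{\left(-3,-2 \right)}}{18}\right) \left(-13 - 2\right) \left(-25 + 2 \left(1 + s\right)\right) = \left(-14 - \frac{2}{18}\right) \left(-13 - 2\right) \left(-25 + 2 \left(1 + 5\right)\right) = \left(-14 - \frac{1}{9}\right) \left(-15\right) \left(-25 + 2 \cdot 6\right) = \left(-14 - \frac{1}{9}\right) \left(-15\right) \left(-25 + 12\right) = \left(- \frac{127}{9}\right) \left(-15\right) \left(-13\right) = \frac{635}{3} \left(-13\right) = - \frac{8255}{3}$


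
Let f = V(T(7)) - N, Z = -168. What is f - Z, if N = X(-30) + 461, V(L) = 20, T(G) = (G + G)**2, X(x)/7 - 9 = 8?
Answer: -392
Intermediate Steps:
X(x) = 119 (X(x) = 63 + 7*8 = 63 + 56 = 119)
T(G) = 4*G**2 (T(G) = (2*G)**2 = 4*G**2)
N = 580 (N = 119 + 461 = 580)
f = -560 (f = 20 - 1*580 = 20 - 580 = -560)
f - Z = -560 - 1*(-168) = -560 + 168 = -392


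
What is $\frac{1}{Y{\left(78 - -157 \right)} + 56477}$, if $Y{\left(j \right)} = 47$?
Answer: $\frac{1}{56524} \approx 1.7692 \cdot 10^{-5}$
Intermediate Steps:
$\frac{1}{Y{\left(78 - -157 \right)} + 56477} = \frac{1}{47 + 56477} = \frac{1}{56524}$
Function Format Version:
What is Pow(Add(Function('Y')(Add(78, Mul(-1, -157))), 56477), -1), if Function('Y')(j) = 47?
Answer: Rational(1, 56524) ≈ 1.7692e-5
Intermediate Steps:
Pow(Add(Function('Y')(Add(78, Mul(-1, -157))), 56477), -1) = Pow(Add(47, 56477), -1) = Pow(56524, -1) = Rational(1, 56524)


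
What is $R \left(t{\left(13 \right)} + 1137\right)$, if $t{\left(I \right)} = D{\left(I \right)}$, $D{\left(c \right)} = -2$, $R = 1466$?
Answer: $1663910$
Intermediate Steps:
$t{\left(I \right)} = -2$
$R \left(t{\left(13 \right)} + 1137\right) = 1466 \left(-2 + 1137\right) = 1466 \cdot 1135 = 1663910$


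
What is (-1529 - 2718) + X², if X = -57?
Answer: -998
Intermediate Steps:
(-1529 - 2718) + X² = (-1529 - 2718) + (-57)² = -4247 + 3249 = -998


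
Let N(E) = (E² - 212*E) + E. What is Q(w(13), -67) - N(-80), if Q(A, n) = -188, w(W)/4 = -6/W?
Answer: -23468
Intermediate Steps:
w(W) = -24/W (w(W) = 4*(-6/W) = -24/W)
N(E) = E² - 211*E
Q(w(13), -67) - N(-80) = -188 - (-80)*(-211 - 80) = -188 - (-80)*(-291) = -188 - 1*23280 = -188 - 23280 = -23468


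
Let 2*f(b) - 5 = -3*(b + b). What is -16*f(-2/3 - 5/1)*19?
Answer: -5928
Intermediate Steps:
f(b) = 5/2 - 3*b (f(b) = 5/2 + (-3*(b + b))/2 = 5/2 + (-6*b)/2 = 5/2 - 3*b)
-16*f(-2/3 - 5/1)*19 = -16*(5/2 - 3*(-2/3 - 5/1))*19 = -16*(5/2 - 3*(-2*⅓ - 5*1))*19 = -16*(5/2 - 3*(-⅔ - 5))*19 = -16*(5/2 - 3*(-17/3))*19 = -16*(5/2 + 17)*19 = -16*39/2*19 = -312*19 = -5928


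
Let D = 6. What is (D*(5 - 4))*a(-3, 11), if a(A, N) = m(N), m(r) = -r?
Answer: -66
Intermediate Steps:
a(A, N) = -N
(D*(5 - 4))*a(-3, 11) = (6*(5 - 4))*(-1*11) = (6*1)*(-11) = 6*(-11) = -66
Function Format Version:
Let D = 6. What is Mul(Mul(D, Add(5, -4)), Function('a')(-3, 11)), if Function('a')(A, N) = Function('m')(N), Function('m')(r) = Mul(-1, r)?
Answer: -66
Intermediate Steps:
Function('a')(A, N) = Mul(-1, N)
Mul(Mul(D, Add(5, -4)), Function('a')(-3, 11)) = Mul(Mul(6, Add(5, -4)), Mul(-1, 11)) = Mul(Mul(6, 1), -11) = Mul(6, -11) = -66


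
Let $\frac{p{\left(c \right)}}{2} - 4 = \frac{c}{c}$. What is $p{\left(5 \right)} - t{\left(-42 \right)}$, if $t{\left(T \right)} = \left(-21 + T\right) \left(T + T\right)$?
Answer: $-5282$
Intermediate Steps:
$p{\left(c \right)} = 10$ ($p{\left(c \right)} = 8 + 2 \frac{c}{c} = 8 + 2 \cdot 1 = 8 + 2 = 10$)
$t{\left(T \right)} = 2 T \left(-21 + T\right)$ ($t{\left(T \right)} = \left(-21 + T\right) 2 T = 2 T \left(-21 + T\right)$)
$p{\left(5 \right)} - t{\left(-42 \right)} = 10 - 2 \left(-42\right) \left(-21 - 42\right) = 10 - 2 \left(-42\right) \left(-63\right) = 10 - 5292 = -5282$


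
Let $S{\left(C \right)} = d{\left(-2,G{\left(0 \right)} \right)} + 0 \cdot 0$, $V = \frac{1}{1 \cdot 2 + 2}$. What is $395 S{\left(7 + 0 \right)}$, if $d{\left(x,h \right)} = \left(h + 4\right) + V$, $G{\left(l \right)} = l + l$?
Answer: $\frac{6715}{4} \approx 1678.8$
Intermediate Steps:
$G{\left(l \right)} = 2 l$
$V = \frac{1}{4}$ ($V = \frac{1}{2 + 2} = \frac{1}{4} \approx 0.25$)
$d{\left(x,h \right)} = \frac{17}{4} + h$ ($d{\left(x,h \right)} = \left(h + 4\right) + \frac{1}{4} = \left(4 + h\right) + \frac{1}{4} = \frac{17}{4} + h$)
$S{\left(C \right)} = \frac{17}{4}$ ($S{\left(C \right)} = \left(\frac{17}{4} + 2 \cdot 0\right) + 0 \cdot 0 = \left(\frac{17}{4} + 0\right) + 0 = \frac{17}{4} + 0 = \frac{17}{4}$)
$395 S{\left(7 + 0 \right)} = 395 \cdot \frac{17}{4} = \frac{6715}{4}$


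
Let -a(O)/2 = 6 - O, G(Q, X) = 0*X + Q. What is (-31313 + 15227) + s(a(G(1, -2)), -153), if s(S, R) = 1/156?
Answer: -2509415/156 ≈ -16086.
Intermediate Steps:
G(Q, X) = Q (G(Q, X) = 0 + Q = Q)
a(O) = -12 + 2*O (a(O) = -2*(6 - O) = -12 + 2*O)
s(S, R) = 1/156
(-31313 + 15227) + s(a(G(1, -2)), -153) = (-31313 + 15227) + 1/156 = -16086 + 1/156 = -2509415/156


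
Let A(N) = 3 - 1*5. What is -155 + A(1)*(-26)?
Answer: -103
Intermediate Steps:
A(N) = -2 (A(N) = 3 - 5 = -2)
-155 + A(1)*(-26) = -155 - 2*(-26) = -155 + 52 = -103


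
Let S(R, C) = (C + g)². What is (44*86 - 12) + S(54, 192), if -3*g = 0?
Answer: 40636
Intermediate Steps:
g = 0 (g = -⅓*0 = 0)
S(R, C) = C² (S(R, C) = (C + 0)² = C²)
(44*86 - 12) + S(54, 192) = (44*86 - 12) + 192² = (3784 - 12) + 36864 = 3772 + 36864 = 40636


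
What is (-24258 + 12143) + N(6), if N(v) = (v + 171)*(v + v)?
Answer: -9991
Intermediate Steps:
N(v) = 2*v*(171 + v) (N(v) = (171 + v)*(2*v) = 2*v*(171 + v))
(-24258 + 12143) + N(6) = (-24258 + 12143) + 2*6*(171 + 6) = -12115 + 2*6*177 = -12115 + 2124 = -9991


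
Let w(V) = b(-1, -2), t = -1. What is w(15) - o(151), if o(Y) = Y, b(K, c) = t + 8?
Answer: -144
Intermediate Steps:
b(K, c) = 7 (b(K, c) = -1 + 8 = 7)
w(V) = 7
w(15) - o(151) = 7 - 1*151 = 7 - 151 = -144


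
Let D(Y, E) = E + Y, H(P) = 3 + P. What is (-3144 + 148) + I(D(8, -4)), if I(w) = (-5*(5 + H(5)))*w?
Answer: -3256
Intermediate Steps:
I(w) = -65*w (I(w) = (-5*(5 + (3 + 5)))*w = (-5*(5 + 8))*w = (-5*13)*w = -65*w)
(-3144 + 148) + I(D(8, -4)) = (-3144 + 148) - 65*(-4 + 8) = -2996 - 65*4 = -2996 - 260 = -3256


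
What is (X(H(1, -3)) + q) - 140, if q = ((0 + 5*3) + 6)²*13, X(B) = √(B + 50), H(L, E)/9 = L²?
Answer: 5593 + √59 ≈ 5600.7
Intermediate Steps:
H(L, E) = 9*L²
X(B) = √(50 + B)
q = 5733 (q = ((0 + 15) + 6)²*13 = (15 + 6)²*13 = 21²*13 = 441*13 = 5733)
(X(H(1, -3)) + q) - 140 = (√(50 + 9*1²) + 5733) - 140 = (√(50 + 9*1) + 5733) - 140 = (√(50 + 9) + 5733) - 140 = (√59 + 5733) - 140 = (5733 + √59) - 140 = 5593 + √59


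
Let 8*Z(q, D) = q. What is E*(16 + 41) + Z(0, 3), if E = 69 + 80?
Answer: 8493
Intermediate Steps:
Z(q, D) = q/8
E = 149
E*(16 + 41) + Z(0, 3) = 149*(16 + 41) + (⅛)*0 = 149*57 + 0 = 8493 + 0 = 8493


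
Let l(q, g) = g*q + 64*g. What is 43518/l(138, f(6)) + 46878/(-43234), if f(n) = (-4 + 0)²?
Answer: 432486879/34933072 ≈ 12.380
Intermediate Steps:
f(n) = 16 (f(n) = (-4)² = 16)
l(q, g) = 64*g + g*q
43518/l(138, f(6)) + 46878/(-43234) = 43518/((16*(64 + 138))) + 46878/(-43234) = 43518/((16*202)) + 46878*(-1/43234) = 43518/3232 - 23439/21617 = 43518*(1/3232) - 23439/21617 = 21759/1616 - 23439/21617 = 432486879/34933072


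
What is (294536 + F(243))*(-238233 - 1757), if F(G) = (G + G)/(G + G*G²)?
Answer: -417399026897198/5905 ≈ -7.0686e+10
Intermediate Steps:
F(G) = 2*G/(G + G³) (F(G) = (2*G)/(G + G³) = 2*G/(G + G³))
(294536 + F(243))*(-238233 - 1757) = (294536 + 2/(1 + 243²))*(-238233 - 1757) = (294536 + 2/(1 + 59049))*(-239990) = (294536 + 2/59050)*(-239990) = (294536 + 2*(1/59050))*(-239990) = (294536 + 1/29525)*(-239990) = (8696175401/29525)*(-239990) = -417399026897198/5905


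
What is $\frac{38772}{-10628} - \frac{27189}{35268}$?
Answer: $- \frac{138031299}{31235692} \approx -4.419$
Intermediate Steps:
$\frac{38772}{-10628} - \frac{27189}{35268} = 38772 \left(- \frac{1}{10628}\right) - \frac{9063}{11756} = - \frac{9693}{2657} - \frac{9063}{11756} = - \frac{138031299}{31235692}$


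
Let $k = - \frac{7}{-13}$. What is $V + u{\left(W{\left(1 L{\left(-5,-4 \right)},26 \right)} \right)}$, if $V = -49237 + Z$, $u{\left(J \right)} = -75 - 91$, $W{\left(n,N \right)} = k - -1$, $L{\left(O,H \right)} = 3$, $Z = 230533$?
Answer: $181130$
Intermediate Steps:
$k = \frac{7}{13}$ ($k = \left(-7\right) \left(- \frac{1}{13}\right) = \frac{7}{13} \approx 0.53846$)
$W{\left(n,N \right)} = \frac{20}{13}$ ($W{\left(n,N \right)} = \frac{7}{13} - -1 = \frac{7}{13} + 1 = \frac{20}{13}$)
$u{\left(J \right)} = -166$
$V = 181296$ ($V = -49237 + 230533 = 181296$)
$V + u{\left(W{\left(1 L{\left(-5,-4 \right)},26 \right)} \right)} = 181296 - 166 = 181130$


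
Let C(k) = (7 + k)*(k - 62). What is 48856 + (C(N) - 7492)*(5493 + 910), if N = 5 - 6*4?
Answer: -41698704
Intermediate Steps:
N = -19 (N = 5 - 24 = -19)
C(k) = (-62 + k)*(7 + k) (C(k) = (7 + k)*(-62 + k) = (-62 + k)*(7 + k))
48856 + (C(N) - 7492)*(5493 + 910) = 48856 + ((-434 + (-19)² - 55*(-19)) - 7492)*(5493 + 910) = 48856 + ((-434 + 361 + 1045) - 7492)*6403 = 48856 + (972 - 7492)*6403 = 48856 - 6520*6403 = 48856 - 41747560 = -41698704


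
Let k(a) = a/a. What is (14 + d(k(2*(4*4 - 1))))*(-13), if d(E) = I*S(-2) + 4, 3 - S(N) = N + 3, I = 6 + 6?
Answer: -546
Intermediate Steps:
I = 12
S(N) = -N (S(N) = 3 - (N + 3) = 3 - (3 + N) = 3 + (-3 - N) = -N)
k(a) = 1
d(E) = 28 (d(E) = 12*(-1*(-2)) + 4 = 12*2 + 4 = 24 + 4 = 28)
(14 + d(k(2*(4*4 - 1))))*(-13) = (14 + 28)*(-13) = 42*(-13) = -546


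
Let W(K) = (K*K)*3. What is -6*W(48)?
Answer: -41472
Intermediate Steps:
W(K) = 3*K² (W(K) = K²*3 = 3*K²)
-6*W(48) = -18*48² = -18*2304 = -6*6912 = -41472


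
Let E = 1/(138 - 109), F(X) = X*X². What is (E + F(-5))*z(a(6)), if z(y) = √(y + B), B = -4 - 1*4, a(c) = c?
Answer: -3624*I*√2/29 ≈ -176.73*I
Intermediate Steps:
F(X) = X³
E = 1/29 ≈ 0.034483
B = -8 (B = -4 - 4 = -8)
z(y) = √(-8 + y) (z(y) = √(y - 8) = √(-8 + y))
(E + F(-5))*z(a(6)) = (1/29 + (-5)³)*√(-8 + 6) = (1/29 - 125)*√(-2) = -3624*I*√2/29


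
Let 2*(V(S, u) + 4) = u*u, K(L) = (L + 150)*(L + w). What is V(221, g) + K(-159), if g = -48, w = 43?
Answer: 2192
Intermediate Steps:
K(L) = (43 + L)*(150 + L) (K(L) = (L + 150)*(L + 43) = (150 + L)*(43 + L) = (43 + L)*(150 + L))
V(S, u) = -4 + u²/2 (V(S, u) = -4 + (u*u)/2 = -4 + u²/2)
V(221, g) + K(-159) = (-4 + (½)*(-48)²) + (6450 + (-159)² + 193*(-159)) = (-4 + (½)*2304) + (6450 + 25281 - 30687) = (-4 + 1152) + 1044 = 1148 + 1044 = 2192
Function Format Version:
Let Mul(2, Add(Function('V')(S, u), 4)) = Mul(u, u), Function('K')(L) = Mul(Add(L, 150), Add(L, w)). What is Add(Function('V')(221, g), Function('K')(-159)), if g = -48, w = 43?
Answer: 2192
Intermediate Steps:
Function('K')(L) = Mul(Add(43, L), Add(150, L)) (Function('K')(L) = Mul(Add(L, 150), Add(L, 43)) = Mul(Add(150, L), Add(43, L)) = Mul(Add(43, L), Add(150, L)))
Function('V')(S, u) = Add(-4, Mul(Rational(1, 2), Pow(u, 2))) (Function('V')(S, u) = Add(-4, Mul(Rational(1, 2), Mul(u, u))) = Add(-4, Mul(Rational(1, 2), Pow(u, 2))))
Add(Function('V')(221, g), Function('K')(-159)) = Add(Add(-4, Mul(Rational(1, 2), Pow(-48, 2))), Add(6450, Pow(-159, 2), Mul(193, -159))) = Add(Add(-4, Mul(Rational(1, 2), 2304)), Add(6450, 25281, -30687)) = Add(Add(-4, 1152), 1044) = Add(1148, 1044) = 2192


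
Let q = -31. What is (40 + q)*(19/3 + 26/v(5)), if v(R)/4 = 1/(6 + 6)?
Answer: 759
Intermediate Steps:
v(R) = 1/3 (v(R) = 4/(6 + 6) = 4/12 = 4*(1/12) = 1/3)
(40 + q)*(19/3 + 26/v(5)) = (40 - 31)*(19/3 + 26/(1/3)) = 9*(19*(1/3) + 26*3) = 9*(19/3 + 78) = 9*(253/3) = 759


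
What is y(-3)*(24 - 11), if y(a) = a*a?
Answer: 117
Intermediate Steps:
y(a) = a**2
y(-3)*(24 - 11) = (-3)**2*(24 - 11) = 9*13 = 117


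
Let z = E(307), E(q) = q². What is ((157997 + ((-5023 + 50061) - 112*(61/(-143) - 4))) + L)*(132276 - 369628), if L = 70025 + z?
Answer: -12483785492216/143 ≈ -8.7299e+10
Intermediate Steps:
z = 94249 (z = 307² = 94249)
L = 164274 (L = 70025 + 94249 = 164274)
((157997 + ((-5023 + 50061) - 112*(61/(-143) - 4))) + L)*(132276 - 369628) = ((157997 + ((-5023 + 50061) - 112*(61/(-143) - 4))) + 164274)*(132276 - 369628) = ((157997 + (45038 - 112*(61*(-1/143) - 4))) + 164274)*(-237352) = ((157997 + (45038 - 112*(-61/143 - 4))) + 164274)*(-237352) = ((157997 + (45038 - 112*(-633/143))) + 164274)*(-237352) = ((157997 + (45038 + 70896/143)) + 164274)*(-237352) = ((157997 + 6511330/143) + 164274)*(-237352) = (29104901/143 + 164274)*(-237352) = (52596083/143)*(-237352) = -12483785492216/143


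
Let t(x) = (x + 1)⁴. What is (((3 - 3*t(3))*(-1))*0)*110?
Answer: 0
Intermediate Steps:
t(x) = (1 + x)⁴
(((3 - 3*t(3))*(-1))*0)*110 = (((3 - 3*(1 + 3)⁴)*(-1))*0)*110 = (((3 - 3*4⁴)*(-1))*0)*110 = (((3 - 3*256)*(-1))*0)*110 = (((3 - 768)*(-1))*0)*110 = (-765*(-1)*0)*110 = (765*0)*110 = 0*110 = 0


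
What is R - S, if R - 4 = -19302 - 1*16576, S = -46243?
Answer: 10369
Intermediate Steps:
R = -35874 (R = 4 + (-19302 - 1*16576) = 4 + (-19302 - 16576) = 4 - 35878 = -35874)
R - S = -35874 - 1*(-46243) = -35874 + 46243 = 10369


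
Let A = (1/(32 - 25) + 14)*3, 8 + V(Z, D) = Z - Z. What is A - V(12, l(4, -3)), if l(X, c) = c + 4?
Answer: 353/7 ≈ 50.429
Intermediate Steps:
l(X, c) = 4 + c
V(Z, D) = -8 (V(Z, D) = -8 + (Z - Z) = -8 + 0 = -8)
A = 297/7 (A = (1/7 + 14)*3 = (99/7)*3 = 297/7 ≈ 42.429)
A - V(12, l(4, -3)) = 297/7 - 1*(-8) = 297/7 + 8 = 353/7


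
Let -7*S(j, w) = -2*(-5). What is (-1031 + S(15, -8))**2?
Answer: 52229529/49 ≈ 1.0659e+6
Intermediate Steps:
S(j, w) = -10/7 (S(j, w) = -(-2)*(-5)/7 = -1/7*10 = -10/7)
(-1031 + S(15, -8))**2 = (-1031 - 10/7)**2 = (-7227/7)**2 = 52229529/49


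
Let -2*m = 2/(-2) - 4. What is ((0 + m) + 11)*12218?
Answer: 164943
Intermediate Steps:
m = 5/2 (m = -(2/(-2) - 4)/2 = -(2*(-1/2) - 4)/2 = -(-1 - 4)/2 = -1/2*(-5) = 5/2 ≈ 2.5000)
((0 + m) + 11)*12218 = ((0 + 5/2) + 11)*12218 = (5/2 + 11)*12218 = (27/2)*12218 = 164943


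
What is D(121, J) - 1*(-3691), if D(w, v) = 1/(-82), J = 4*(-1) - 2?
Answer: 302661/82 ≈ 3691.0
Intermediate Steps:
J = -6 (J = -4 - 2 = -6)
D(w, v) = -1/82
D(121, J) - 1*(-3691) = -1/82 - 1*(-3691) = -1/82 + 3691 = 302661/82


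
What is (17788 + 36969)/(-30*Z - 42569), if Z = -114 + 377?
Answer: -54757/50459 ≈ -1.0852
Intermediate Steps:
Z = 263
(17788 + 36969)/(-30*Z - 42569) = (17788 + 36969)/(-30*263 - 42569) = 54757/(-7890 - 42569) = 54757/(-50459) = 54757*(-1/50459) = -54757/50459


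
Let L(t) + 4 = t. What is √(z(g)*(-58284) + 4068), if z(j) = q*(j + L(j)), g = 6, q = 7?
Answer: 6*I*√90551 ≈ 1805.5*I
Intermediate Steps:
L(t) = -4 + t
z(j) = -28 + 14*j (z(j) = 7*(j + (-4 + j)) = 7*(-4 + 2*j) = -28 + 14*j)
√(z(g)*(-58284) + 4068) = √((-28 + 14*6)*(-58284) + 4068) = √((-28 + 84)*(-58284) + 4068) = √(56*(-58284) + 4068) = √(-3263904 + 4068) = √(-3259836) = 6*I*√90551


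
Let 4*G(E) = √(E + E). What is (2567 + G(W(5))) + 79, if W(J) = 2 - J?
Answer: 2646 + I*√6/4 ≈ 2646.0 + 0.61237*I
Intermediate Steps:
G(E) = √2*√E/4 (G(E) = √(E + E)/4 = √(2*E)/4 = (√2*√E)/4 = √2*√E/4)
(2567 + G(W(5))) + 79 = (2567 + √2*√(2 - 1*5)/4) + 79 = (2567 + √2*√(2 - 5)/4) + 79 = (2567 + √2*√(-3)/4) + 79 = (2567 + √2*(I*√3)/4) + 79 = (2567 + I*√6/4) + 79 = 2646 + I*√6/4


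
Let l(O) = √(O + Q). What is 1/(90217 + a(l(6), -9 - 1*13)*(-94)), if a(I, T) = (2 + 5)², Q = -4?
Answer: 1/85611 ≈ 1.1681e-5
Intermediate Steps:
l(O) = √(-4 + O) (l(O) = √(O - 4) = √(-4 + O))
a(I, T) = 49 (a(I, T) = 7² = 49)
1/(90217 + a(l(6), -9 - 1*13)*(-94)) = 1/(90217 + 49*(-94)) = 1/(90217 - 4606) = 1/85611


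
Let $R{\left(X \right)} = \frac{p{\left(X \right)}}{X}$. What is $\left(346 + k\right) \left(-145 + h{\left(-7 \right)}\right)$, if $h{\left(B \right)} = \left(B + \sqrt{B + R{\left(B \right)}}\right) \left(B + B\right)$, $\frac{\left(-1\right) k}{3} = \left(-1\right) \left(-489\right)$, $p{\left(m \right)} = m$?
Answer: $52687 + 15694 i \sqrt{6} \approx 52687.0 + 38442.0 i$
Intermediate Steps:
$R{\left(X \right)} = 1$ ($R{\left(X \right)} = \frac{X}{X} = 1$)
$k = -1467$ ($k = - 3 \left(\left(-1\right) \left(-489\right)\right) = \left(-3\right) 489 = -1467$)
$h{\left(B \right)} = 2 B \left(B + \sqrt{1 + B}\right)$ ($h{\left(B \right)} = \left(B + \sqrt{B + 1}\right) \left(B + B\right) = \left(B + \sqrt{1 + B}\right) 2 B = 2 B \left(B + \sqrt{1 + B}\right)$)
$\left(346 + k\right) \left(-145 + h{\left(-7 \right)}\right) = \left(346 - 1467\right) \left(-145 + 2 \left(-7\right) \left(-7 + \sqrt{1 - 7}\right)\right) = - 1121 \left(-145 + 2 \left(-7\right) \left(-7 + \sqrt{-6}\right)\right) = - 1121 \left(-145 + 2 \left(-7\right) \left(-7 + i \sqrt{6}\right)\right) = - 1121 \left(-145 + \left(98 - 14 i \sqrt{6}\right)\right) = - 1121 \left(-47 - 14 i \sqrt{6}\right) = 52687 + 15694 i \sqrt{6}$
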